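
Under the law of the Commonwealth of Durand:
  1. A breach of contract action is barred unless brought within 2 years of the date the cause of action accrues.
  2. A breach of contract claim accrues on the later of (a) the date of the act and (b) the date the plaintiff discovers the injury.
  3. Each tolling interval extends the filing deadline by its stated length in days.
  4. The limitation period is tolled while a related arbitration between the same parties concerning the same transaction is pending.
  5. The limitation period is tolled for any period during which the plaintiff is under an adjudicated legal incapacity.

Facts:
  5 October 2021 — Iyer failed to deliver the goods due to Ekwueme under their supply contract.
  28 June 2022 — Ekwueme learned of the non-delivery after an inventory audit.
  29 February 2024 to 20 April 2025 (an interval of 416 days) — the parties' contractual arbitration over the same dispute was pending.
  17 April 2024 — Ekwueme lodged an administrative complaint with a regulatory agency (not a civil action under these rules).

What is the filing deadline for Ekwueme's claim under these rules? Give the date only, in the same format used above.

The claim accrued on 28 June 2022 — the later of the 5 October 2021 act and the 28 June 2022 discovery.
The untolled deadline — 2 years after 28 June 2022 — is 28 June 2024.
Because the pending related arbitration ran from 29 February 2024 to 20 April 2025, the deadline is extended by 416 days to 18 August 2025.
Nothing else in the chronology tolls or restarts the period.

18 August 2025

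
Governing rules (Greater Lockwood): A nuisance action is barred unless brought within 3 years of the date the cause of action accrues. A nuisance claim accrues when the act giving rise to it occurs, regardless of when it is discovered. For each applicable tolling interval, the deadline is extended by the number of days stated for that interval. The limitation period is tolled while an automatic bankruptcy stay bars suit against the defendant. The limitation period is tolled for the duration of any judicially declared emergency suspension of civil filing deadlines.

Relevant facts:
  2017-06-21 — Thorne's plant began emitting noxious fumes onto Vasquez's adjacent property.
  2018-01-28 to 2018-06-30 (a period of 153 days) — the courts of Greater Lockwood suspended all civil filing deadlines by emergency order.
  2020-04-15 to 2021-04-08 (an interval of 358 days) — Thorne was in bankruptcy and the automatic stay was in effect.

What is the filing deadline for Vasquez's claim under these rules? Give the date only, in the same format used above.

The cause of action accrued on 2017-06-21, the date of the act.
Adding the 3 years base period to 2017-06-21 gives a deadline of 2020-06-21, before any tolling.
The emergency suspension of filing deadlines from 2018-01-28 to 2018-06-30 tolled the period for 153 days, extending the deadline to 2020-11-21.
The automatic bankruptcy stay from 2020-04-15 to 2021-04-08 tolled the period for 358 days, extending the deadline to 2021-11-14.

2021-11-14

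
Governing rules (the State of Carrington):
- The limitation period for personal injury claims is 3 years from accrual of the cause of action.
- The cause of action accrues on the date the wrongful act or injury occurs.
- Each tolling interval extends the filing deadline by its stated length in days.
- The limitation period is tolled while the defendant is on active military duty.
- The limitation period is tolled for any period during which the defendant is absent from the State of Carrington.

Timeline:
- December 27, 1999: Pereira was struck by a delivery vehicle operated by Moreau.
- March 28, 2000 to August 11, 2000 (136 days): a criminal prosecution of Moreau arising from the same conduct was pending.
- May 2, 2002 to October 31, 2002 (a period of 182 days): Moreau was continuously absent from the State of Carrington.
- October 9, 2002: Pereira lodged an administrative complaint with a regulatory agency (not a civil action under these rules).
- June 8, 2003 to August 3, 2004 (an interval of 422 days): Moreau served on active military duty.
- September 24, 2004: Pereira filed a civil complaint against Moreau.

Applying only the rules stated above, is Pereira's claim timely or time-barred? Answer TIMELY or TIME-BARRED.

The cause of action accrued on December 27, 1999, the date of the act.
The untolled deadline — 3 years after December 27, 1999 — is December 27, 2002.
Because the defendant's absence from the jurisdiction ran from May 2, 2002 to October 31, 2002, the deadline is extended by 182 days to June 27, 2003.
Because the defendant's active military service ran from June 8, 2003 to August 3, 2004, the deadline is extended by 422 days to August 22, 2004.
Although a criminal prosecution ran from March 28, 2000 to August 11, 2000, the stated rules do not make that a tolling event, so it is disregarded.
Nothing else in the chronology tolls or restarts the period.
Pereira filed on September 24, 2004, after the August 22, 2004 deadline, so the action is time-barred.

TIME-BARRED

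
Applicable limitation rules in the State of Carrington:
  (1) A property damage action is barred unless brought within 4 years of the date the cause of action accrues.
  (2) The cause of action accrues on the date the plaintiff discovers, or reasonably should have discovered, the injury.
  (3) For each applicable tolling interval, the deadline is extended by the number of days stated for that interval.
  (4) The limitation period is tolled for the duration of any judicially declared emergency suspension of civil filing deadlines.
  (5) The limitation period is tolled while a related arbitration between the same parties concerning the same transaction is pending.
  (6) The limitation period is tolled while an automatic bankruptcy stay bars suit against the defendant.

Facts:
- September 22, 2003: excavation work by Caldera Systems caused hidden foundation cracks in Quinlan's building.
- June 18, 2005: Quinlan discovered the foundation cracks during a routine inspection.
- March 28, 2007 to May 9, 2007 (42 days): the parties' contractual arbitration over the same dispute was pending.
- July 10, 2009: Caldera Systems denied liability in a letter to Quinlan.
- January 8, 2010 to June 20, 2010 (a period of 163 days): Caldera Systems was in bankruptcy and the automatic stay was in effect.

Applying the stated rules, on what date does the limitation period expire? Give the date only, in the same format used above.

Accrual is tied to discovery, so the period began on June 18, 2005 rather than on September 22, 2003 when the act occurred.
Adding the 4 years base period to June 18, 2005 gives a deadline of June 18, 2009, before any tolling.
The period was tolled for 42 days by the pending related arbitration (March 28, 2007 to May 9, 2007), pushing the deadline to July 30, 2009.
The automatic bankruptcy stay from January 8, 2010 to June 20, 2010 began after the period had already run on July 30, 2009, so it has no tolling effect.
Nothing else in the chronology tolls or restarts the period.

July 30, 2009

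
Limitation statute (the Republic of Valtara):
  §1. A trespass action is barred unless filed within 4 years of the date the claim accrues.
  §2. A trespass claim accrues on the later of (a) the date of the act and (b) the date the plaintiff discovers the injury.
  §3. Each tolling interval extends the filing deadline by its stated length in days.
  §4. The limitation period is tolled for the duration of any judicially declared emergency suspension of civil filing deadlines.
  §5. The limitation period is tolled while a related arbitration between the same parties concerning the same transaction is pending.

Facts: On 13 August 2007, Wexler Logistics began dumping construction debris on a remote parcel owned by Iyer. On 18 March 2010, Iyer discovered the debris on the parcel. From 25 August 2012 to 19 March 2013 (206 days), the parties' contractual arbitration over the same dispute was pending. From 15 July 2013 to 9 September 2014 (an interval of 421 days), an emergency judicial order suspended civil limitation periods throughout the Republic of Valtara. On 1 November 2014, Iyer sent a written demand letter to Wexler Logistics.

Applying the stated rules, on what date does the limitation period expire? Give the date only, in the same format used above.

5 December 2015

The claim accrued on 18 March 2010 — the later of the 13 August 2007 act and the 18 March 2010 discovery.
4 years from 18 March 2010 is 18 March 2014.
The pending related arbitration from 25 August 2012 to 19 March 2013 tolled the period for 206 days, extending the deadline to 10 October 2014.
Because the emergency suspension of filing deadlines ran from 15 July 2013 to 9 September 2014, the deadline is extended by 421 days to 5 December 2015.
The other events in the timeline have no effect on the limitation period under the stated rules.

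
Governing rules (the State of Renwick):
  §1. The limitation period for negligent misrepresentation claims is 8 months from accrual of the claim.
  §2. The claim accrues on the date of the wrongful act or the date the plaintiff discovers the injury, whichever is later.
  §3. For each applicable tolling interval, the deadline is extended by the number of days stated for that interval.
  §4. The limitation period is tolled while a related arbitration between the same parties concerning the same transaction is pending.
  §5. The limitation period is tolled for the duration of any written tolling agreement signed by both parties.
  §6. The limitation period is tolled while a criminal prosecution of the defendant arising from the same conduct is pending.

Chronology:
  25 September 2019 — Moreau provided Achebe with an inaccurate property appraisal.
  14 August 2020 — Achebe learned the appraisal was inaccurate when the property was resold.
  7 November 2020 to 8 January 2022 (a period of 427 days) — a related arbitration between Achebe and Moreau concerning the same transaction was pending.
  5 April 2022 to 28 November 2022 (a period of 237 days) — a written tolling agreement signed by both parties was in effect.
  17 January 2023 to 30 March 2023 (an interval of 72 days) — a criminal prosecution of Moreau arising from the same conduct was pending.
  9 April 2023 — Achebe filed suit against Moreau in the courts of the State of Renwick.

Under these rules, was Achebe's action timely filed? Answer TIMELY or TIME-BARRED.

TIMELY

The claim accrued on 14 August 2020 — the later of the 25 September 2019 act and the 14 August 2020 discovery.
8 months from 14 August 2020 is 14 April 2021.
The period was tolled for 427 days by the pending related arbitration (7 November 2020 to 8 January 2022), pushing the deadline to 15 June 2022.
The period was tolled for 237 days by the written tolling agreement (5 April 2022 to 28 November 2022), pushing the deadline to 7 February 2023.
The pending criminal prosecution from 17 January 2023 to 30 March 2023 tolled the period for 72 days, extending the deadline to 20 April 2023.
Achebe filed on 9 April 2023, before the 20 April 2023 deadline, so the action is timely.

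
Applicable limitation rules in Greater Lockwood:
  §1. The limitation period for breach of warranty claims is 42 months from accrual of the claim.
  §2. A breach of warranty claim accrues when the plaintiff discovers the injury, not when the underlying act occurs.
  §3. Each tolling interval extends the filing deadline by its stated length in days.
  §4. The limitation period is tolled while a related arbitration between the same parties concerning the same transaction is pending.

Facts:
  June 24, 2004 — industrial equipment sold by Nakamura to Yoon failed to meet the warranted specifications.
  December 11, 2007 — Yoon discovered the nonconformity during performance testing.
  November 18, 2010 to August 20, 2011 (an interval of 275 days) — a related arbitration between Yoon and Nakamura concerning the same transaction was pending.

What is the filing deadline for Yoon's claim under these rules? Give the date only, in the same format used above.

March 12, 2012

The claim did not accrue until Yoon discovered the injury on December 11, 2007; the June 24, 2004 act date does not start the clock under the stated rule.
The untolled deadline — 42 months after December 11, 2007 — is June 11, 2011.
Because the pending related arbitration ran from November 18, 2010 to August 20, 2011, the deadline is extended by 275 days to March 12, 2012.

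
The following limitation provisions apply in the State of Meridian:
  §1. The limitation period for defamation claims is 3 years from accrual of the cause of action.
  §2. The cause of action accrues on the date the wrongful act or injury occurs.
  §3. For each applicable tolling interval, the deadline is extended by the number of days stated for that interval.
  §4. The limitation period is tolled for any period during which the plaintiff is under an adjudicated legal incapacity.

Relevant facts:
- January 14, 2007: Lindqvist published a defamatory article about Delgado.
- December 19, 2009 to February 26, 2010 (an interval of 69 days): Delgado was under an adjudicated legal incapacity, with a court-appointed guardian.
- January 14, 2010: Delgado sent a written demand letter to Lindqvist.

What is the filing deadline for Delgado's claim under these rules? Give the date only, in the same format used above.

March 24, 2010

The claim accrued on January 14, 2007, when the wrongful act occurred.
3 years from January 14, 2007 is January 14, 2010.
The plaintiff's legal incapacity from December 19, 2009 to February 26, 2010 tolled the period for 69 days, extending the deadline to March 24, 2010.
None of the other events listed affects the running of the period under the stated rules.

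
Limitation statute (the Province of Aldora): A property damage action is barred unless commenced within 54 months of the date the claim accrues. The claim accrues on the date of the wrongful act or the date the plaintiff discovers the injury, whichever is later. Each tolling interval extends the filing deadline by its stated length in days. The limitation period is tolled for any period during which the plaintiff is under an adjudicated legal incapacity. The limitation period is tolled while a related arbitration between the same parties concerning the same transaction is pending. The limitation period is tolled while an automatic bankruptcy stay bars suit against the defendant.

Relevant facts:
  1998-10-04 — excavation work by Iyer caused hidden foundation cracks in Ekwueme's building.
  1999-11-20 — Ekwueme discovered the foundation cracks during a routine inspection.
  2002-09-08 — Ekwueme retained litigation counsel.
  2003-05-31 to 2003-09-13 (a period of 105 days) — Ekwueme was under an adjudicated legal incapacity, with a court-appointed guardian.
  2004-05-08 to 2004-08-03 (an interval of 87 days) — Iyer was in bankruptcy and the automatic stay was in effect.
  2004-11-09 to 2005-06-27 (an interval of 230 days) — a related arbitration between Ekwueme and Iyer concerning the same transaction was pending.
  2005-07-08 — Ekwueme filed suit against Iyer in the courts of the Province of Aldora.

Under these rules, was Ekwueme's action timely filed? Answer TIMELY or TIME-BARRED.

Taking the later of the act (1998-10-04) and discovery (1999-11-20), the claim accrued on 1999-11-20.
The untolled deadline — 54 months after 1999-11-20 — is 2004-05-20.
Because the plaintiff's legal incapacity ran from 2003-05-31 to 2003-09-13, the deadline is extended by 105 days to 2004-09-02.
The period was tolled for 87 days by the automatic bankruptcy stay (2004-05-08 to 2004-08-03), pushing the deadline to 2004-11-28.
The period was tolled for 230 days by the pending related arbitration (2004-11-09 to 2005-06-27), pushing the deadline to 2005-07-16.
None of the other events listed affects the running of the period under the stated rules.
Filing on 2005-07-08 beat the 2005-07-16 deadline — the action is timely.

TIMELY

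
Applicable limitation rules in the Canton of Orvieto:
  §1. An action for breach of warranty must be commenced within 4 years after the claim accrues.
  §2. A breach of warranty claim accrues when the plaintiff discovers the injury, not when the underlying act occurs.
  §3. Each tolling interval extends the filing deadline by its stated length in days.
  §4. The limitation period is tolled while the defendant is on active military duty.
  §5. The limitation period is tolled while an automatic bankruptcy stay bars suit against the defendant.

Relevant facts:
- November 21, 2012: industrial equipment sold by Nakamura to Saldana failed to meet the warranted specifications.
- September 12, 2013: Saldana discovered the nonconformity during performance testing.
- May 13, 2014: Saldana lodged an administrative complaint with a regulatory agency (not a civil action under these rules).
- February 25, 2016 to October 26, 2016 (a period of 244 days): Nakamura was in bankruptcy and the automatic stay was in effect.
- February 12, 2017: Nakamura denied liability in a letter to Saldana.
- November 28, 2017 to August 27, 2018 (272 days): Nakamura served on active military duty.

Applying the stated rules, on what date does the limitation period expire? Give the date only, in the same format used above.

Under the discovery rule, the claim accrued on September 12, 2013, when Saldana discovered the injury — not on the November 21, 2012 date of the underlying act.
4 years from September 12, 2013 is September 12, 2017.
The period was tolled for 244 days by the automatic bankruptcy stay (February 25, 2016 to October 26, 2016), pushing the deadline to May 14, 2018.
Because the defendant's active military service ran from November 28, 2017 to August 27, 2018, the deadline is extended by 272 days to February 10, 2019.
Nothing else in the chronology tolls or restarts the period.

February 10, 2019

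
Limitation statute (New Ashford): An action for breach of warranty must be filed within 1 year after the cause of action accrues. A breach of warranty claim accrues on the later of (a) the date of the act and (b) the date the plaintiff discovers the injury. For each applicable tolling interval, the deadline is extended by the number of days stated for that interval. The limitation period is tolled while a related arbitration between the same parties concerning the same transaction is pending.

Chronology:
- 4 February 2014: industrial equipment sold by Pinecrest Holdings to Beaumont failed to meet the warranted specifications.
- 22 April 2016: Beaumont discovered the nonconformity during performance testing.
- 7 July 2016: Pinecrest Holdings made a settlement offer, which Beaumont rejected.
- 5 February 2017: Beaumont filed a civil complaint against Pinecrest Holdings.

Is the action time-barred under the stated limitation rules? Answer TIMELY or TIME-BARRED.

Taking the later of the act (4 February 2014) and discovery (22 April 2016), the claim accrued on 22 April 2016.
1 year from 22 April 2016 is 22 April 2017.
None of the other events listed affects the running of the period under the stated rules.
Beaumont filed on 5 February 2017, before the 22 April 2017 deadline, so the action is timely.

TIMELY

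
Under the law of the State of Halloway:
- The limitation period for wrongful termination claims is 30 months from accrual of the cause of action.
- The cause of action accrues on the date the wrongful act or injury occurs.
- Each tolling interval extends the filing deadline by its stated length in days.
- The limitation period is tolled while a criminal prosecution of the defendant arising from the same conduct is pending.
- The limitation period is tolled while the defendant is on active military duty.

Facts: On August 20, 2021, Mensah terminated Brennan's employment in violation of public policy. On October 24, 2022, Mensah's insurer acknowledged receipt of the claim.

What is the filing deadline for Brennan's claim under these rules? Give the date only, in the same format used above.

February 20, 2024

The cause of action accrued on August 20, 2021, the date of the act.
The untolled deadline — 30 months after August 20, 2021 — is February 20, 2024.
Nothing else in the chronology tolls or restarts the period.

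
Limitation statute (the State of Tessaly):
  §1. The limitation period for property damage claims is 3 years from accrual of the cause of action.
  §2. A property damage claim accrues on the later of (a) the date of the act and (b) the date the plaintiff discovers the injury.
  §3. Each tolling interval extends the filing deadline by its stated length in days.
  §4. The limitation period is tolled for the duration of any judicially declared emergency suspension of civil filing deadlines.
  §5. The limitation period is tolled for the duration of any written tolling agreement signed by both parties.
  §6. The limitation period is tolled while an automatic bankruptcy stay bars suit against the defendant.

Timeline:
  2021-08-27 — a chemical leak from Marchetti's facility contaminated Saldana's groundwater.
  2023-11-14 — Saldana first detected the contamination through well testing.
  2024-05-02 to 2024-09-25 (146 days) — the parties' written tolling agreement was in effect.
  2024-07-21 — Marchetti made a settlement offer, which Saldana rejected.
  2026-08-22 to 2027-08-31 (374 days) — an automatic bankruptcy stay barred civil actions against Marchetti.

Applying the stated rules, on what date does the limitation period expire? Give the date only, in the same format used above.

2028-04-17

Taking the later of the act (2021-08-27) and discovery (2023-11-14), the claim accrued on 2023-11-14.
Adding the 3 years base period to 2023-11-14 gives a deadline of 2026-11-14, before any tolling.
The written tolling agreement from 2024-05-02 to 2024-09-25 tolled the period for 146 days, extending the deadline to 2027-04-09.
The automatic bankruptcy stay from 2026-08-22 to 2027-08-31 tolled the period for 374 days, extending the deadline to 2028-04-17.
Nothing else in the chronology tolls or restarts the period.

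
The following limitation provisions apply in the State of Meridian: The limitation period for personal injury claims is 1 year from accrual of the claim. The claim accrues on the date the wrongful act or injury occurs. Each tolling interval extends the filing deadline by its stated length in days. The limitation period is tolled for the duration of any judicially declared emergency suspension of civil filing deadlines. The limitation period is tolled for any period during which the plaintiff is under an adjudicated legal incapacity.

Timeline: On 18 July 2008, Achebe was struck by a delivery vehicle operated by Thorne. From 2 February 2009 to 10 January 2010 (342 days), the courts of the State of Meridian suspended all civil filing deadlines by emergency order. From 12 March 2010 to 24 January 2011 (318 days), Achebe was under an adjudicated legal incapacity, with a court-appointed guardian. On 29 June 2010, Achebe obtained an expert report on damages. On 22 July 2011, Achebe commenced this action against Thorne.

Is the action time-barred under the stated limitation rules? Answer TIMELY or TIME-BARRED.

TIME-BARRED

The claim accrued on 18 July 2008, the date of the act.
1 year from 18 July 2008 is 18 July 2009.
The emergency suspension of filing deadlines from 2 February 2009 to 10 January 2010 tolled the period for 342 days, extending the deadline to 25 June 2010.
Because the plaintiff's legal incapacity ran from 12 March 2010 to 24 January 2011, the deadline is extended by 318 days to 9 May 2011.
Nothing else in the chronology tolls or restarts the period.
Filing on 22 July 2011 missed the 9 May 2011 deadline — the action is time-barred.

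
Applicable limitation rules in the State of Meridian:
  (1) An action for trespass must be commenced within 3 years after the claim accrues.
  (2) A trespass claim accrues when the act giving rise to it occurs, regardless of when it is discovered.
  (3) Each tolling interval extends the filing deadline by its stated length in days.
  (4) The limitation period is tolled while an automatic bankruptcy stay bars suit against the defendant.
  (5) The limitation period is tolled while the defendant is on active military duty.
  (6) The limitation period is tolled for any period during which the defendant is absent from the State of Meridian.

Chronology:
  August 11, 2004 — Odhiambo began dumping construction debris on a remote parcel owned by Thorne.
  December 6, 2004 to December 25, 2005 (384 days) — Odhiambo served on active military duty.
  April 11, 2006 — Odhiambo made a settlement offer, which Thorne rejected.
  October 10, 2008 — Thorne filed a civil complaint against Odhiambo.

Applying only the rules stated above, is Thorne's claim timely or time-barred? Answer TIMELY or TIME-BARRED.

The claim accrued on August 11, 2004, when the wrongful act occurred.
Adding the 3 years base period to August 11, 2004 gives a deadline of August 11, 2007, before any tolling.
The period was tolled for 384 days by the defendant's active military service (December 6, 2004 to December 25, 2005), pushing the deadline to August 29, 2008.
Nothing else in the chronology tolls or restarts the period.
The October 10, 2008 filing falls after the August 29, 2008 deadline; the claim is time-barred.

TIME-BARRED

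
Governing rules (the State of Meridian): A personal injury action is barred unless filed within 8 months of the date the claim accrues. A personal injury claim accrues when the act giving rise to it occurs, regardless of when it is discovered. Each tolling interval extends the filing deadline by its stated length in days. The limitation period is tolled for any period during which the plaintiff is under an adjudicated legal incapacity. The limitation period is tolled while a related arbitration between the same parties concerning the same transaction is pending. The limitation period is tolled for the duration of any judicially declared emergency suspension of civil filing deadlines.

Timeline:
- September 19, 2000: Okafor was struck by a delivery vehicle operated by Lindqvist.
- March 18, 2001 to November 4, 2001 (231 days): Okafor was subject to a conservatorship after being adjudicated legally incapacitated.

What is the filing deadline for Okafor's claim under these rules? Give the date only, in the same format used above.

January 5, 2002

The claim accrued on September 19, 2000, the date of the act.
Adding the 8 months base period to September 19, 2000 gives a deadline of May 19, 2001, before any tolling.
The period was tolled for 231 days by the plaintiff's legal incapacity (March 18, 2001 to November 4, 2001), pushing the deadline to January 5, 2002.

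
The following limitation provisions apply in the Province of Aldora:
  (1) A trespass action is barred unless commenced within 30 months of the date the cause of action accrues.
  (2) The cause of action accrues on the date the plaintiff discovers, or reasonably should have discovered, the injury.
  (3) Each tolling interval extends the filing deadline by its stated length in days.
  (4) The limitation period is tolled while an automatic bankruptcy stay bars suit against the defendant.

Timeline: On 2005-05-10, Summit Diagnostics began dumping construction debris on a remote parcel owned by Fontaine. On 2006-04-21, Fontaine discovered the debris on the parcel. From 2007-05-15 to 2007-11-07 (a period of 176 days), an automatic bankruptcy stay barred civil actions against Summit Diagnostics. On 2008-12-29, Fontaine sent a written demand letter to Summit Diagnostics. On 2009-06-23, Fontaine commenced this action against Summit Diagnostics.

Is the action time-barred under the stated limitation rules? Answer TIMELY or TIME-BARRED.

Under the discovery rule, the claim accrued on 2006-04-21, when Fontaine discovered the injury — not on the 2005-05-10 date of the underlying act.
The untolled deadline — 30 months after 2006-04-21 — is 2008-10-21.
The period was tolled for 176 days by the automatic bankruptcy stay (2007-05-15 to 2007-11-07), pushing the deadline to 2009-04-15.
Nothing else in the chronology tolls or restarts the period.
The 2009-06-23 filing falls after the 2009-04-15 deadline; the claim is time-barred.

TIME-BARRED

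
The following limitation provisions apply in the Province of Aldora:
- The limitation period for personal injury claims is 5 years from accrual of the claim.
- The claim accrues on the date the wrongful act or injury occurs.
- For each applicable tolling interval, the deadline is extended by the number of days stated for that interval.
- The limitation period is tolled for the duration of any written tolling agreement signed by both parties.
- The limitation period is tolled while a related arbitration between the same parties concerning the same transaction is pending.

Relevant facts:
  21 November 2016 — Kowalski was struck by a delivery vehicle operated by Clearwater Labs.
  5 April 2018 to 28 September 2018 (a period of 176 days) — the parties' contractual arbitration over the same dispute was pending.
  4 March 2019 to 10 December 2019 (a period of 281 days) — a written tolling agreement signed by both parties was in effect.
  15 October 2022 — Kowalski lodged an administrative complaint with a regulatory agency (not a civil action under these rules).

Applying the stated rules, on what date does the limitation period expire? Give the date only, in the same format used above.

The claim accrued on 21 November 2016, when the wrongful act occurred.
5 years from 21 November 2016 is 21 November 2021.
The period was tolled for 176 days by the pending related arbitration (5 April 2018 to 28 September 2018), pushing the deadline to 16 May 2022.
The written tolling agreement from 4 March 2019 to 10 December 2019 tolled the period for 281 days, extending the deadline to 21 February 2023.
Nothing else in the chronology tolls or restarts the period.

21 February 2023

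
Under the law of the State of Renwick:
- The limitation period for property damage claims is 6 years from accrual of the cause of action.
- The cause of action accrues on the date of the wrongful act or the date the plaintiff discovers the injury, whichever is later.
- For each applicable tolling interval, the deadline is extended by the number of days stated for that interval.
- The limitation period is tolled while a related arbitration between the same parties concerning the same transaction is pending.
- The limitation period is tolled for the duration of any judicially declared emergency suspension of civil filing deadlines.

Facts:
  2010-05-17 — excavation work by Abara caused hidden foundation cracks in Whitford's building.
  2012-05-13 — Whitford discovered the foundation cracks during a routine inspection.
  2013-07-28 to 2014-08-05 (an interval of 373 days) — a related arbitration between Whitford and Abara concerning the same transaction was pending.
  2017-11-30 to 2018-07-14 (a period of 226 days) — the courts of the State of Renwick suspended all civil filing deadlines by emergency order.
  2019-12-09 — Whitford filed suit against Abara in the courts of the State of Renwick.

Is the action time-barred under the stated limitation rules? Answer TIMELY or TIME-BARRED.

TIMELY

Taking the later of the act (2010-05-17) and discovery (2012-05-13), the claim accrued on 2012-05-13.
6 years from 2012-05-13 is 2018-05-13.
The pending related arbitration from 2013-07-28 to 2014-08-05 tolled the period for 373 days, extending the deadline to 2019-05-21.
The period was tolled for 226 days by the emergency suspension of filing deadlines (2017-11-30 to 2018-07-14), pushing the deadline to 2020-01-02.
Filing on 2019-12-09 beat the 2020-01-02 deadline — the action is timely.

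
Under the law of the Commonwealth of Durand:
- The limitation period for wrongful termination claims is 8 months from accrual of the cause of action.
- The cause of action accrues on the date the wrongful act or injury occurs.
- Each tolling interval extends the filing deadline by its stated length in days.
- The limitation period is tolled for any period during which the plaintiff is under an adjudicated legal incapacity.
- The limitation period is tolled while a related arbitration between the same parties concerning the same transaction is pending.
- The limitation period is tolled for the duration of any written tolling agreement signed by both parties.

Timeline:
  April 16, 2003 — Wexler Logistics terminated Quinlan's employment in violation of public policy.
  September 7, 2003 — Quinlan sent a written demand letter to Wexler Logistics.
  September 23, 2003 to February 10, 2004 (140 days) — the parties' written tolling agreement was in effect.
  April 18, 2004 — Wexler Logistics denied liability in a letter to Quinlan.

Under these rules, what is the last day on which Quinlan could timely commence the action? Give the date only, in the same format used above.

The limitation period began to run on April 16, 2003.
The untolled deadline — 8 months after April 16, 2003 — is December 16, 2003.
The written tolling agreement from September 23, 2003 to February 10, 2004 tolled the period for 140 days, extending the deadline to May 4, 2004.
Nothing else in the chronology tolls or restarts the period.

May 4, 2004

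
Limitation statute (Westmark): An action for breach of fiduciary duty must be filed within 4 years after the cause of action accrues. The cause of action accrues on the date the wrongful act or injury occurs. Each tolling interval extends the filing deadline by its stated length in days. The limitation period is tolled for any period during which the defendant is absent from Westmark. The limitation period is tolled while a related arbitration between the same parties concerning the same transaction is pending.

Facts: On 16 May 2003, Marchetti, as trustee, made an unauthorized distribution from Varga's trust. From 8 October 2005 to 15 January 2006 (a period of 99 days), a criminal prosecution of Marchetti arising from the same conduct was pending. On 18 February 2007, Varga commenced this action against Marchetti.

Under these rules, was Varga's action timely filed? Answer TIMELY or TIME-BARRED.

TIMELY

The cause of action accrued on 16 May 2003, the date of the act.
4 years from 16 May 2003 is 16 May 2007.
Although a criminal prosecution ran from 8 October 2005 to 15 January 2006, the stated rules do not make that a tolling event, so it is disregarded.
Varga filed on 18 February 2007, before the 16 May 2007 deadline, so the action is timely.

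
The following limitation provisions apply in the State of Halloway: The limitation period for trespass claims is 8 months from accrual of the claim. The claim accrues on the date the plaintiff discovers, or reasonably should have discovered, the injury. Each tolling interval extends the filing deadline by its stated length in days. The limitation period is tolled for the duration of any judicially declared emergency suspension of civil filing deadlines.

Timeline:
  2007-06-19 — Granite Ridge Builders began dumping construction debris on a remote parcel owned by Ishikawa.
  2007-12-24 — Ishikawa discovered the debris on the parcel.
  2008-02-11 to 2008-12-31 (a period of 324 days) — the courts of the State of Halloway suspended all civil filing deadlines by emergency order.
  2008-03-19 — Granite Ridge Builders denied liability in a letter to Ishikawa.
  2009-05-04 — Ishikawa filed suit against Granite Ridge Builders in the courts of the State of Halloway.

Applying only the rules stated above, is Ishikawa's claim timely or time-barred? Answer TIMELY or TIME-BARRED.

TIMELY

The claim did not accrue until Ishikawa discovered the injury on 2007-12-24; the 2007-06-19 act date does not start the clock under the stated rule.
The untolled deadline — 8 months after 2007-12-24 — is 2008-08-24.
The period was tolled for 324 days by the emergency suspension of filing deadlines (2008-02-11 to 2008-12-31), pushing the deadline to 2009-07-14.
Nothing else in the chronology tolls or restarts the period.
Filing on 2009-05-04 beat the 2009-07-14 deadline — the action is timely.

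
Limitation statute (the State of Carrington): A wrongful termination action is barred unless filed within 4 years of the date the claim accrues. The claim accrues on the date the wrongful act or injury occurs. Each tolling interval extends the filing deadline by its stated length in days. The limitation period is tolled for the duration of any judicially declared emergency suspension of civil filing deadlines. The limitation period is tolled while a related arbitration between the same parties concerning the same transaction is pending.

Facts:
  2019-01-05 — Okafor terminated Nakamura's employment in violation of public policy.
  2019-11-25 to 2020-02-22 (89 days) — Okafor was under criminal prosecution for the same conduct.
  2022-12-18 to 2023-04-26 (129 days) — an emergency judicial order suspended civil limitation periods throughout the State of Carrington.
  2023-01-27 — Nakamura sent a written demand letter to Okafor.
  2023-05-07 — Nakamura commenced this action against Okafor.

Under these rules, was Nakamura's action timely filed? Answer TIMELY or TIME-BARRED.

TIMELY

The claim accrued on 2019-01-05, the date of the act.
The untolled deadline — 4 years after 2019-01-05 — is 2023-01-05.
The period was tolled for 129 days by the emergency suspension of filing deadlines (2022-12-18 to 2023-04-26), pushing the deadline to 2023-05-14.
No stated provision tolls the period for a criminal prosecution, so the interval from 2019-11-25 to 2020-02-22 has no effect on the deadline.
None of the other events listed affects the running of the period under the stated rules.
Nakamura filed on 2023-05-07, before the 2023-05-14 deadline, so the action is timely.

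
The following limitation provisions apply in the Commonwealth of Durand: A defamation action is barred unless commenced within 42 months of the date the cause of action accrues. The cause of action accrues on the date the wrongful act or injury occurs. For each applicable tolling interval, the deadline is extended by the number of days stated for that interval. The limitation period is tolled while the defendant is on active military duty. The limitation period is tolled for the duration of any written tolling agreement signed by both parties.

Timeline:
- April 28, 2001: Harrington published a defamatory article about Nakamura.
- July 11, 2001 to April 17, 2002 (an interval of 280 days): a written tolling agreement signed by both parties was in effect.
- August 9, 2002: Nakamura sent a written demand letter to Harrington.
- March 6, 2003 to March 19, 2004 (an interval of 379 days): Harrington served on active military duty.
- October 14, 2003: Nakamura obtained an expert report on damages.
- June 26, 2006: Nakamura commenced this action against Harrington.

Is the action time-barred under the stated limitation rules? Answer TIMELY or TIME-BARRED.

TIMELY

The claim accrued on April 28, 2001, when the wrongful act occurred.
42 months from April 28, 2001 is October 28, 2004.
Because the written tolling agreement ran from July 11, 2001 to April 17, 2002, the deadline is extended by 280 days to August 4, 2005.
The period was tolled for 379 days by the defendant's active military service (March 6, 2003 to March 19, 2004), pushing the deadline to August 18, 2006.
Nothing else in the chronology tolls or restarts the period.
The June 26, 2006 filing precedes the August 18, 2006 deadline; the claim is timely.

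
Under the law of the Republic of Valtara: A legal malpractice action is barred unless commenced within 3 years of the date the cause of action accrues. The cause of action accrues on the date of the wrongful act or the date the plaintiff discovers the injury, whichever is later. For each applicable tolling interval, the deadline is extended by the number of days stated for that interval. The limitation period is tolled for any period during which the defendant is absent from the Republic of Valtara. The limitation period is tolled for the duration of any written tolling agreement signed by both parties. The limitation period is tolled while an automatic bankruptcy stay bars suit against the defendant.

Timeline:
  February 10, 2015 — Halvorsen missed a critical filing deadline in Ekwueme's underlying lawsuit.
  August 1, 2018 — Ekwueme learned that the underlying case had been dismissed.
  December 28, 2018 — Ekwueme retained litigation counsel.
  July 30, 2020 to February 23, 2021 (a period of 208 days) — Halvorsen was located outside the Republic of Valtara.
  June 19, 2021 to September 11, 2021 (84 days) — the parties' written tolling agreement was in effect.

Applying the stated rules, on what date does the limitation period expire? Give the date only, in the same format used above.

Because discovery on August 1, 2018 post-dates the February 10, 2015 act, accrual under the later-of rule falls on August 1, 2018.
3 years from August 1, 2018 is August 1, 2021.
Because the defendant's absence from the jurisdiction ran from July 30, 2020 to February 23, 2021, the deadline is extended by 208 days to February 25, 2022.
Because the written tolling agreement ran from June 19, 2021 to September 11, 2021, the deadline is extended by 84 days to May 20, 2022.
Nothing else in the chronology tolls or restarts the period.

May 20, 2022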